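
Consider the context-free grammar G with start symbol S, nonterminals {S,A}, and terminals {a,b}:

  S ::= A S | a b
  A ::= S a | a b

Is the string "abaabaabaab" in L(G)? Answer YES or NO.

Convert to CNF:
  S -> A S | T0 T1
  A -> S T0 | T0 T1
  T0 -> a
  T1 -> b

CYK table (by increasing span):
  T[0,0] 'a' = {T0}  orig:{}
  T[1,1] 'b' = {T1}  orig:{}
  T[2,2] 'a' = {T0}  orig:{}
  T[3,3] 'a' = {T0}  orig:{}
  T[4,4] 'b' = {T1}  orig:{}
  T[5,5] 'a' = {T0}  orig:{}
  T[6,6] 'a' = {T0}  orig:{}
  T[7,7] 'b' = {T1}  orig:{}
  T[8,8] 'a' = {T0}  orig:{}
  T[9,9] 'a' = {T0}  orig:{}
  T[10,10] 'b' = {T1}  orig:{}
  T[0,1] 'ab' = {A,S}
  T[1,2] 'ba' = ∅
  T[2,3] 'aa' = ∅
  T[3,4] 'ab' = {A,S}
  T[4,5] 'ba' = ∅
  T[5,6] 'aa' = ∅
  T[6,7] 'ab' = {A,S}
  T[7,8] 'ba' = ∅
  T[8,9] 'aa' = ∅
  T[9,10] 'ab' = {A,S}
  T[0,2] 'aba' = {A}
  T[1,3] 'baa' = ∅
  T[2,4] 'aab' = ∅
  T[3,5] 'aba' = {A}
  T[4,6] 'baa' = ∅
  T[5,7] 'aab' = ∅
  T[6,8] 'aba' = {A}
  T[7,9] 'baa' = ∅
  T[8,10] 'aab' = ∅
  T[0,3] 'abaa' = ∅
  T[1,4] 'baab' = ∅
  T[2,5] 'aaba' = ∅
  T[3,6] 'abaa' = ∅
  T[4,7] 'baab' = ∅
  T[5,8] 'aaba' = ∅
  T[6,9] 'abaa' = ∅
  T[7,10] 'baab' = ∅
  T[0,4] 'abaab' = {S}
  T[1,5] 'baaba' = ∅
  T[2,6] 'aabaa' = ∅
  T[3,7] 'abaab' = {S}
  T[4,8] 'baaba' = ∅
  T[5,9] 'aabaa' = ∅
  T[6,10] 'abaab' = {S}
  T[0,5] 'abaaba' = {A}
  T[1,6] 'baabaa' = ∅
  T[2,7] 'aabaab' = ∅
  T[3,8] 'abaaba' = {A}
  T[4,9] 'baabaa' = ∅
  T[5,10] 'aabaab' = ∅
  T[0,6] 'abaabaa' = ∅
  T[1,7] 'baabaab' = ∅
  T[2,8] 'aabaaba' = ∅
  T[3,9] 'abaabaa' = ∅
  T[4,10] 'baabaab' = ∅
  T[0,7] 'abaabaab' = {S}
  T[1,8] 'baabaaba' = ∅
  T[2,9] 'aabaabaa' = ∅
  T[3,10] 'abaabaab' = {S}
  T[0,8] 'abaabaaba' = {A}
  T[1,9] 'baabaabaa' = ∅
  T[2,10] 'aabaabaab' = ∅
  T[0,9] 'abaabaabaa' = ∅
  T[1,10] 'baabaabaab' = ∅
  T[0,10] 'abaabaabaab' = {S}

S ∈ T[0,10] ⇒ YES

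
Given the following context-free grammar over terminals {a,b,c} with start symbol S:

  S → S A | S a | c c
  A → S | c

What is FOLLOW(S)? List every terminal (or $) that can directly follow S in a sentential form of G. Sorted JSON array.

Compute FIRST by fixpoint:
pass 1:
  A via A→c: +{c}
  S via S→c c: +{c}
  FIRST(S)={c}  FIRST(A)={c}
pass 2: (no change)
  FIRST(S)={c}  FIRST(A)={c}

FOLLOW iteration:
initialize: $ ∈ FOLLOW(S)
[1]
  S→S A: FOLLOW(S) ⊇ FIRST(A) = {c}; new: +{c}
  S→S A: FOLLOW(A) ⊇ FOLLOW(S) ⊇ {$,c}; new: +{$,c}
  S→S a: FOLLOW(S) ⊇ FIRST(a) = {a}; new: +{a}
  FOLLOW(S)={$,a,c}  FOLLOW(A)={$,c}
[2]
  S→S A: FOLLOW(A) ⊇ FOLLOW(S) ⊇ {$,a,c}; new: +{a}
  FOLLOW(S)={$,a,c}  FOLLOW(A)={$,a,c}
[3] (no change)
  FOLLOW(S)={$,a,c}  FOLLOW(A)={$,a,c}

FOLLOW(S) = ["$", "a", "c"]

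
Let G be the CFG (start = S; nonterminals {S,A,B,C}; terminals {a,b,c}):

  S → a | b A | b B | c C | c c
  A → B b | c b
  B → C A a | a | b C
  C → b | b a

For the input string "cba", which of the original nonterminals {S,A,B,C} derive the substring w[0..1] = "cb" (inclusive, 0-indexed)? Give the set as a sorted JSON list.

CNF form of G:
  S -> T0 A | T0 B | T1 C | T1 T1 | a
  A -> B T0 | T1 T0
  B -> C X3 | T0 C | a
  C -> T0 T2 | b
  T0 -> b
  T1 -> c
  T2 -> a
  X3 -> A T2

CYK fill — only the sub-triangle for w[0..1]:
  [0..0]={T1}  "c"  orig:{}
  [1..1]={C,T0}  "b"  orig:{C}
  [0..1]={A,S}  "cb"

Original NTs in T[0,1] deriving "cb": ["A", "S"]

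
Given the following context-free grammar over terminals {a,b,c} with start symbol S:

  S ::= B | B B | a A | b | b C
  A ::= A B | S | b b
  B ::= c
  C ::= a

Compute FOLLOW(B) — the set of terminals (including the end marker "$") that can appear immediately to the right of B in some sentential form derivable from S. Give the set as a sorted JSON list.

Compute FIRST by fixpoint:
iter 1:
  A via A→b b: +{b}
  B via B→c: +{c}
  C via C→a: +{a}
  S via S→B: +{c}
  S via S→a A: +{a}
  S via S→b: +{b}
  FIRST[S]={a,b,c}  FIRST[A]={b}  FIRST[B]={c}  FIRST[C]={a}
iter 2:
  A via A→S: +{a,c}
  FIRST[S]={a,b,c}  FIRST[A]={a,b,c}  FIRST[B]={c}  FIRST[C]={a}
iter 3: (stable)
  FIRST[S]={a,b,c}  FIRST[A]={a,b,c}  FIRST[B]={c}  FIRST[C]={a}

FOLLOW sets:
initialize: $ ∈ FOLLOW(S)
pass 1:
  A→A B: FOLLOW(A) ⊇ FIRST(B) = {c}; new: +{c}
  A→A B: FOLLOW(B) ⊇ FOLLOW(A) ⊇ {c}; new: +{c}
  A→S: FOLLOW(S) ⊇ FOLLOW(A) ⊇ {c}; new: +{c}
  S→B: FOLLOW(B) ⊇ FOLLOW(S) ⊇ {$,c}; new: +{$}
  S→a A: FOLLOW(A) ⊇ FOLLOW(S) ⊇ {$,c}; new: +{$}
  S→b C: FOLLOW(C) ⊇ FOLLOW(S) ⊇ {$,c}; new: +{$,c}
  FOLLOW(S)={$,c}  FOLLOW(A)={$,c}  FOLLOW(B)={$,c}  FOLLOW(C)={$,c}
pass 2: (no change)
  FOLLOW(S)={$,c}  FOLLOW(A)={$,c}  FOLLOW(B)={$,c}  FOLLOW(C)={$,c}

FOLLOW(B) = ["$", "c"]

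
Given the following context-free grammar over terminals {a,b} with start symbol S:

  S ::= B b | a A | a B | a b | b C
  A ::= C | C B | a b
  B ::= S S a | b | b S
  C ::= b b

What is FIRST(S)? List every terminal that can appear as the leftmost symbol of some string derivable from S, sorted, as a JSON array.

FIRST iteration:
pass 1:
  A via A→a b: +{a}
  B via B→b: +{b}
  C via C→b b: +{b}
  S via S→B b: +{b}
  S via S→a A: +{a}
  FIRST(S)={a,b}  FIRST(A)={a}  FIRST(B)={b}  FIRST(C)={b}
pass 2:
  A via A→C: +{b}
  B via B→S S a: +{a}
  FIRST(S)={a,b}  FIRST(A)={a,b}  FIRST(B)={a,b}  FIRST(C)={b}
pass 3: (stable)
  FIRST(S)={a,b}  FIRST(A)={a,b}  FIRST(B)={a,b}  FIRST(C)={b}

FIRST(S) = ["a", "b"]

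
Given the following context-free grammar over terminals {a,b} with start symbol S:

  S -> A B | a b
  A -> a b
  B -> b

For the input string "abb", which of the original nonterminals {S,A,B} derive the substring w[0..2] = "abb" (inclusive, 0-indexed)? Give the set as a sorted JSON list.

CNF form of G:
  S -> A B | T0 T1
  A -> T0 T1
  B -> b
  T0 -> a
  T1 -> b

Fill CYK table bottom-up (cells [i..j] with 0 ≤ i ≤ j ≤ 2 only):
  [0..0]={T0}  "a"  orig:{}
  [1..1]={B,T1}  "b"  orig:{B}
  [2..2]={B,T1}  "b"  orig:{B}
  [0..1]={A,S}  "ab"
  [1..2]=∅  "bb"
  [0..2]={S}  "abb"

Original NTs in T[0,2] deriving "abb": ["S"]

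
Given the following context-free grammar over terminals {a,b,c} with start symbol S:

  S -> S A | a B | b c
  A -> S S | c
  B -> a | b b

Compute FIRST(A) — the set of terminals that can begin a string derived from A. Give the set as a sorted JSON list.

FIRST iteration:
pass 1:
  A via A→c: +{c}
  B via B→a: +{a}
  B via B→b b: +{b}
  S via S→a B: +{a}
  S via S→b c: +{b}
  FIRST[S]={a,b}  FIRST[A]={c}  FIRST[B]={a,b}
pass 2:
  A via A→S S: +{a,b}
  FIRST[S]={a,b}  FIRST[A]={a,b,c}  FIRST[B]={a,b}
pass 3: done
  FIRST[S]={a,b}  FIRST[A]={a,b,c}  FIRST[B]={a,b}

FIRST(A) = ["a", "b", "c"]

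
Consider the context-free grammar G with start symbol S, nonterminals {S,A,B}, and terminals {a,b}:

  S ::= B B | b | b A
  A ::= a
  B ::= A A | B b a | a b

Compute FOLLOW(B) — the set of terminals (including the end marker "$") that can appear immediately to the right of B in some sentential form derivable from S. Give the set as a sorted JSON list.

FIRST iteration:
iter 1:
  A via A→a: +{a}
  B via B→A A: +{a}
  S via S→B B: +{a}
  S via S→b: +{b}
  S: {a,b}  A: {a}  B: {a}
iter 2: — fixpoint
  S: {a,b}  A: {a}  B: {a}

Compute FOLLOW by fixpoint:
FOLLOW(S) := {$}
pass 1:
  B→A A: FOLLOW(A) ⊇ FIRST(A) = {a}; new: +{a}
  B→B b a: FOLLOW(B) ⊇ FIRST(b) = {b}; new: +{b}
  S→B B: FOLLOW(B) ⊇ FIRST(B) = {a}; new: +{a}
  S→B B: FOLLOW(B) ⊇ FOLLOW(S) ⊇ {$}; new: +{$}
  S→b A: FOLLOW(A) ⊇ FOLLOW(S) ⊇ {$}; new: +{$}
  FOLLOW[S]={$}  FOLLOW[A]={$,a}  FOLLOW[B]={$,a,b}
pass 2:
  B→A A: FOLLOW(A) ⊇ FOLLOW(B) ⊇ {$,a,b}; new: +{b}
  FOLLOW[S]={$}  FOLLOW[A]={$,a,b}  FOLLOW[B]={$,a,b}
pass 3: — fixpoint
  FOLLOW[S]={$}  FOLLOW[A]={$,a,b}  FOLLOW[B]={$,a,b}

FOLLOW(B) = ["$", "a", "b"]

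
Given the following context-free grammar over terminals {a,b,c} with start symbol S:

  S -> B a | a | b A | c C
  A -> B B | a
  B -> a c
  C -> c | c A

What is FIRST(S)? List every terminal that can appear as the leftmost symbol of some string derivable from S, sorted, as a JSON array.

Compute FIRST by fixpoint:
iter 1:
  A via A→a: +{a}
  B via B→a c: +{a}
  C via C→c: +{c}
  S via S→B a: +{a}
  S via S→b A: +{b}
  S via S→c C: +{c}
  FIRST[S]={a,b,c}  FIRST[A]={a}  FIRST[B]={a}  FIRST[C]={c}
iter 2: done
  FIRST[S]={a,b,c}  FIRST[A]={a}  FIRST[B]={a}  FIRST[C]={c}

FIRST(S) = ["a", "b", "c"]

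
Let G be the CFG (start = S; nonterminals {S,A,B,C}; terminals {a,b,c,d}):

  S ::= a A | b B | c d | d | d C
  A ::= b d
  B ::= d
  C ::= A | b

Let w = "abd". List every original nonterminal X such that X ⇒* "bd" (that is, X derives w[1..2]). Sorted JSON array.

CNF form of G:
  S -> T0 B | T1 C | T2 A | T3 T1 | d
  A -> T0 T1
  B -> d
  C -> T0 T1 | b
  T0 -> b
  T1 -> d
  T2 -> a
  T3 -> c

Fill CYK table bottom-up, restricted to cells inside w[1..2]:
  cell(1,1) b: {C,T0}  orig:{C}
  cell(2,2) d: {B,S,T1}  orig:{B,S}
  cell(1,2) bd: {A,C,S}

Original NTs in T[1,2] deriving "bd": ["A", "C", "S"]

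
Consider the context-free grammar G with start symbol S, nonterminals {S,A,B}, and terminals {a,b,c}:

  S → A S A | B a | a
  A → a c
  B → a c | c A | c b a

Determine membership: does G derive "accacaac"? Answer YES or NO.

CNF form of G:
  S -> A X4 | B T0 | a
  A -> T0 T1
  B -> T0 T1 | T1 A | T1 X3
  T0 -> a
  T1 -> c
  T2 -> b
  X3 -> T2 T0
  X4 -> S A

Fill CYK table bottom-up:
  [0..0]={S,T0}  "a"  orig:{S}
  [1..1]={T1}  "c"  orig:{}
  [2..2]={T1}  "c"  orig:{}
  [3..3]={S,T0}  "a"  orig:{S}
  [4..4]={T1}  "c"  orig:{}
  [5..5]={S,T0}  "a"  orig:{S}
  [6..6]={S,T0}  "a"  orig:{S}
  [7..7]={T1}  "c"  orig:{}
  [0..1]={A,B}  "ac"
  [1..2]=∅  "cc"
  [2..3]=∅  "ca"
  [3..4]={A,B}  "ac"
  [4..5]=∅  "ca"
  [5..6]=∅  "aa"
  [6..7]={A,B}  "ac"
  [0..2]=∅  "acc"
  [1..3]=∅  "cca"
  [2..4]={B}  "cac"
  [3..5]={S}  "aca"
  [4..6]=∅  "caa"
  [5..7]={X4}  "aac"  orig:{}
  [0..3]=∅  "acca"
  [1..4]=∅  "ccac"
  [2..5]={S}  "caca"
  [3..6]=∅  "acaa"
  [4..7]=∅  "caac"
  [0..4]=∅  "accac"
  [1..5]=∅  "ccaca"
  [2..6]=∅  "cacaa"
  [3..7]={S,X4}  "acaac"  orig:{S}
  [0..5]=∅  "accaca"
  [1..6]=∅  "ccacaa"
  [2..7]={X4}  "cacaac"  orig:{}
  [0..6]=∅  "accacaa"
  [1..7]=∅  "ccacaac"
  [0..7]={S}  "accacaac"

S ∈ T[0,7] ⇒ YES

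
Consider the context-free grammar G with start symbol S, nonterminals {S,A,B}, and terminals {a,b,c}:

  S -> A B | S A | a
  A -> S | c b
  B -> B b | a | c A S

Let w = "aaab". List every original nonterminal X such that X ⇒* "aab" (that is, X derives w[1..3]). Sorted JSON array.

CNF form of G:
  S -> A B | S A | a
  A -> A B | S A | T0 T1 | a
  B -> B T1 | T0 X2 | a
  T0 -> c
  T1 -> b
  X2 -> A S

CYK table (by increasing span) (cells [i..j] with 1 ≤ i ≤ j ≤ 3 only):
  [1..1]={A,B,S}  "a"
  [2..2]={A,B,S}  "a"
  [3..3]={T1}  "b"  orig:{}
  [1..2]={A,S,X2}  "aa"  orig:{A,S}
  [2..3]={B}  "ab"
  [1..3]={A,S}  "aab"

Original NTs in T[1,3] deriving "aab": ["A", "S"]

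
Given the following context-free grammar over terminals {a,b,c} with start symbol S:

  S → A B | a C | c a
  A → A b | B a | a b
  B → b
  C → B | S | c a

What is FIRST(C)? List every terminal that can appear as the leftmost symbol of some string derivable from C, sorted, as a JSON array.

FIRST iteration:
[1]
  A via A→a b: +{a}
  B via B→b: +{b}
  C via C→B: +{b}
  C via C→c a: +{c}
  S via S→A B: +{a}
  S via S→c a: +{c}
  S: {a,c}  A: {a}  B: {b}  C: {b,c}
[2]
  A via A→B a: +{b}
  C via C→S: +{a}
  S via S→A B: +{b}
  S: {a,b,c}  A: {a,b}  B: {b}  C: {a,b,c}
[3] done
  S: {a,b,c}  A: {a,b}  B: {b}  C: {a,b,c}

FIRST(C) = ["a", "b", "c"]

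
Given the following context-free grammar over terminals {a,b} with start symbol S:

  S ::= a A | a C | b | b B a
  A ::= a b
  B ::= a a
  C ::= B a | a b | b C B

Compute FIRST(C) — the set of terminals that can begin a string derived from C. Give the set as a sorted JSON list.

FIRST sets, iterate to fixpoint:
iter 1:
  A via A→a b: +{a}
  B via B→a a: +{a}
  C via C→B a: +{a}
  C via C→b C B: +{b}
  S via S→a A: +{a}
  S via S→b: +{b}
  FIRST[S]={a,b}  FIRST[A]={a}  FIRST[B]={a}  FIRST[C]={a,b}
iter 2: (no change)
  FIRST[S]={a,b}  FIRST[A]={a}  FIRST[B]={a}  FIRST[C]={a,b}

FIRST(C) = ["a", "b"]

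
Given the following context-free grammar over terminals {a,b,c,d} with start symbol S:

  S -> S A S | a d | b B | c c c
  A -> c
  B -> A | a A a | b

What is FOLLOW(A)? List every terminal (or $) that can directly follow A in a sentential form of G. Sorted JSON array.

FIRST sets, iterate to fixpoint:
[1]
  A via A→c: +{c}
  B via B→A: +{c}
  B via B→a A a: +{a}
  B via B→b: +{b}
  S via S→a d: +{a}
  S via S→b B: +{b}
  S via S→c c c: +{c}
  FIRST(S)={a,b,c}  FIRST(A)={c}  FIRST(B)={a,b,c}
[2] (stable)
  FIRST(S)={a,b,c}  FIRST(A)={c}  FIRST(B)={a,b,c}

Compute FOLLOW by fixpoint:
seed FOLLOW(S) with $
pass 1:
  B→a A a: FOLLOW(A) ⊇ FIRST(a) = {a}; new: +{a}
  S→S A S: FOLLOW(S) ⊇ FIRST(A) = {c}; new: +{c}
  S→S A S: FOLLOW(A) ⊇ FIRST(S) = {a,b,c}; new: +{b,c}
  S→b B: FOLLOW(B) ⊇ FOLLOW(S) ⊇ {$,c}; new: +{$,c}
  FOLLOW[S]={$,c}  FOLLOW[A]={a,b,c}  FOLLOW[B]={$,c}
pass 2:
  B→A: FOLLOW(A) ⊇ FOLLOW(B) ⊇ {$,c}; new: +{$}
  FOLLOW[S]={$,c}  FOLLOW[A]={$,a,b,c}  FOLLOW[B]={$,c}
pass 3: — fixpoint
  FOLLOW[S]={$,c}  FOLLOW[A]={$,a,b,c}  FOLLOW[B]={$,c}

FOLLOW(A) = ["$", "a", "b", "c"]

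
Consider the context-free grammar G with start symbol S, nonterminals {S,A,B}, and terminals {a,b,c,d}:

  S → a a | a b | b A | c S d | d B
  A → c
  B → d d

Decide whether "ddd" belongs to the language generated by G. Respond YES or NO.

CNF form of G:
  S -> T0 B | T1 T1 | T1 T2 | T2 A | T3 X4
  A -> c
  B -> T0 T0
  T0 -> d
  T1 -> a
  T2 -> b
  T3 -> c
  X4 -> S T0

CYK fill:
  T[0,0] 'd' = {T0}  orig:{}
  T[1,1] 'd' = {T0}  orig:{}
  T[2,2] 'd' = {T0}  orig:{}
  T[0,1] 'dd' = {B}
  T[1,2] 'dd' = {B}
  T[0,2] 'ddd' = {S}

S ∈ T[0,2] ⇒ YES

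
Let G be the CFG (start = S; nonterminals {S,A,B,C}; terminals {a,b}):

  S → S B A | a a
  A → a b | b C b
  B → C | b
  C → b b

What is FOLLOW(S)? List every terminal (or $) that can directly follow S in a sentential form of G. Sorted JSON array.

FIRST iteration:
iter 1:
  A via A→a b: +{a}
  A via A→b C b: +{b}
  B via B→b: +{b}
  C via C→b b: +{b}
  S via S→a a: +{a}
  S: {a}  A: {a,b}  B: {b}  C: {b}
iter 2: done
  S: {a}  A: {a,b}  B: {b}  C: {b}

FOLLOW sets:
FOLLOW(S) := {$}
iter 1:
  A→b C b: FOLLOW(C) ⊇ FIRST(b) = {b}; new: +{b}
  S→S B A: FOLLOW(S) ⊇ FIRST(B) = {b}; new: +{b}
  S→S B A: FOLLOW(B) ⊇ FIRST(A) = {a,b}; new: +{a,b}
  S→S B A: FOLLOW(A) ⊇ FOLLOW(S) ⊇ {$,b}; new: +{$,b}
  S: {$,b}  A: {$,b}  B: {a,b}  C: {b}
iter 2:
  B→C: FOLLOW(C) ⊇ FOLLOW(B) ⊇ {a,b}; new: +{a}
  S: {$,b}  A: {$,b}  B: {a,b}  C: {a,b}
iter 3: — fixpoint
  S: {$,b}  A: {$,b}  B: {a,b}  C: {a,b}

FOLLOW(S) = ["$", "b"]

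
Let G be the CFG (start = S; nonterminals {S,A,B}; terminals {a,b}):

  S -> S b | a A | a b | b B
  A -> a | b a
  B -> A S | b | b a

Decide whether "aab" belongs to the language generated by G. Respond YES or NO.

Convert to CNF:
  S -> S T0 | T0 B | T1 A | T1 T0
  A -> T0 T1 | a
  B -> A S | T0 T1 | b
  T0 -> b
  T1 -> a

CYK table (by increasing span):
  [0..0]={A,T1}  "a"  orig:{A}
  [1..1]={A,T1}  "a"  orig:{A}
  [2..2]={B,T0}  "b"  orig:{B}
  [0..1]={S}  "aa"
  [1..2]={S}  "ab"
  [0..2]={B,S}  "aab"

S ∈ T[0,2] ⇒ YES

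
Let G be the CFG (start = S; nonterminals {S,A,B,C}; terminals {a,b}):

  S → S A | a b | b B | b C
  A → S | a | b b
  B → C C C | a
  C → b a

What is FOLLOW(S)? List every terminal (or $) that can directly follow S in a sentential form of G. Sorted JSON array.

FIRST sets, iterate to fixpoint:
[1]
  A via A→a: +{a}
  A via A→b b: +{b}
  B via B→a: +{a}
  C via C→b a: +{b}
  S via S→a b: +{a}
  S via S→b B: +{b}
  S: {a,b}  A: {a,b}  B: {a}  C: {b}
[2]
  B via B→C C C: +{b}
  S: {a,b}  A: {a,b}  B: {a,b}  C: {b}
[3] (stable)
  S: {a,b}  A: {a,b}  B: {a,b}  C: {b}

Compute FOLLOW by fixpoint:
seed FOLLOW(S) with $
[1]
  B→C C C: FOLLOW(C) ⊇ FIRST(C) = {b}; new: +{b}
  S→S A: FOLLOW(S) ⊇ FIRST(A) = {a,b}; new: +{a,b}
  S→S A: FOLLOW(A) ⊇ FOLLOW(S) ⊇ {$,a,b}; new: +{$,a,b}
  S→b B: FOLLOW(B) ⊇ FOLLOW(S) ⊇ {$,a,b}; new: +{$,a,b}
  S→b C: FOLLOW(C) ⊇ FOLLOW(S) ⊇ {$,a,b}; new: +{$,a}
  S: {$,a,b}  A: {$,a,b}  B: {$,a,b}  C: {$,a,b}
[2] (stable)
  S: {$,a,b}  A: {$,a,b}  B: {$,a,b}  C: {$,a,b}

FOLLOW(S) = ["$", "a", "b"]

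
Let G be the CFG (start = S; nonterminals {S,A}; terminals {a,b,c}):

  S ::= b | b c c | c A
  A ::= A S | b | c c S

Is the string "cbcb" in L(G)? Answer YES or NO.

CNF form of G:
  S -> T0 A | T1 X3 | b
  A -> A S | T0 X2 | b
  T0 -> c
  T1 -> b
  X2 -> T0 S
  X3 -> T0 T0

Fill CYK table bottom-up:
  [0..0]={T0}  "c"  orig:{}
  [1..1]={A,S,T1}  "b"  orig:{A,S}
  [2..2]={T0}  "c"  orig:{}
  [3..3]={A,S,T1}  "b"  orig:{A,S}
  [0..1]={S,X2}  "cb"  orig:{S}
  [1..2]=∅  "bc"
  [2..3]={S,X2}  "cb"  orig:{S}
  [0..2]=∅  "cbc"
  [1..3]={A}  "bcb"
  [0..3]={S}  "cbcb"

S ∈ T[0,3] ⇒ YES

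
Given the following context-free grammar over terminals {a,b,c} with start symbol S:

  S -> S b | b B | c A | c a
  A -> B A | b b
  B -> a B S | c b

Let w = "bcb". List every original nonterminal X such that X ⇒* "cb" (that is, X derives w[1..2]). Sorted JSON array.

CNF form of G:
  S -> S T0 | T0 B | T2 A | T2 T1
  A -> B A | T0 T0
  B -> T1 X3 | T2 T0
  T0 -> b
  T1 -> a
  T2 -> c
  X3 -> B S

CYK table (by increasing span), restricted to cells inside w[1..2]:
  [1..1]={T2}  "c"  orig:{}
  [2..2]={T0}  "b"  orig:{}
  [1..2]={B}  "cb"

Original NTs in T[1,2] deriving "cb": ["B"]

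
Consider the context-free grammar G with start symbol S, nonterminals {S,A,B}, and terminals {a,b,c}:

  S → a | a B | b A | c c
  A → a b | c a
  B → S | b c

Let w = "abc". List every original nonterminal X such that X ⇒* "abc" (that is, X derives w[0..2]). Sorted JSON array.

Convert to CNF:
  S -> T0 B | T1 A | T2 T2 | a
  A -> T0 T1 | T2 T0
  B -> T0 B | T1 A | T1 T2 | T2 T2 | a
  T0 -> a
  T1 -> b
  T2 -> c

CYK fill, restricted to cells inside w[0..2]:
  T[0,0] 'a' = {B,S,T0}  orig:{B,S}
  T[1,1] 'b' = {T1}  orig:{}
  T[2,2] 'c' = {T2}  orig:{}
  T[0,1] 'ab' = {A}
  T[1,2] 'bc' = {B}
  T[0,2] 'abc' = {B,S}

Original NTs in T[0,2] deriving "abc": ["B", "S"]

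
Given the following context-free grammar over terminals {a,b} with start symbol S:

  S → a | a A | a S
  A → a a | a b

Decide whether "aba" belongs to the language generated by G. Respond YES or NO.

CNF form of G:
  S -> T0 A | T0 S | a
  A -> T0 T0 | T0 T1
  T0 -> a
  T1 -> b

CYK fill:
  T[0,0] 'a' = {S,T0}  orig:{S}
  T[1,1] 'b' = {T1}  orig:{}
  T[2,2] 'a' = {S,T0}  orig:{S}
  T[0,1] 'ab' = {A}
  T[1,2] 'ba' = ∅
  T[0,2] 'aba' = ∅

S ∉ T[0,2] ⇒ NO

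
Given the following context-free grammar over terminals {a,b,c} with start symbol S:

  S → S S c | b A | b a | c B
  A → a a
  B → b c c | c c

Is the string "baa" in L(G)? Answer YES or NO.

Convert to CNF:
  S -> S X4 | T1 A | T1 T0 | T2 B
  A -> T0 T0
  B -> T1 X3 | T2 T2
  T0 -> a
  T1 -> b
  T2 -> c
  X3 -> T2 T2
  X4 -> S T2

CYK table (by increasing span):
  cell(0,0) b: {T1}  orig:{}
  cell(1,1) a: {T0}  orig:{}
  cell(2,2) a: {T0}  orig:{}
  cell(0,1) ba: {S}
  cell(1,2) aa: {A}
  cell(0,2) baa: {S}

S ∈ T[0,2] ⇒ YES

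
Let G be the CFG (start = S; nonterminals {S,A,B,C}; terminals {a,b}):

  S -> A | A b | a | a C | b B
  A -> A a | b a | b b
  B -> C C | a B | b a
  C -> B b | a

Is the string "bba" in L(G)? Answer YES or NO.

CNF form of G:
  S -> A T0 | A T1 | T0 C | T1 B | T1 T0 | T1 T1 | a
  A -> A T0 | T1 T0 | T1 T1
  B -> C C | T0 B | T1 T0
  C -> B T1 | a
  T0 -> a
  T1 -> b

CYK table (by increasing span):
  T[0,0] 'b' = {T1}  orig:{}
  T[1,1] 'b' = {T1}  orig:{}
  T[2,2] 'a' = {C,S,T0}  orig:{C,S}
  T[0,1] 'bb' = {A,S}
  T[1,2] 'ba' = {A,B,S}
  T[0,2] 'bba' = {A,S}

S ∈ T[0,2] ⇒ YES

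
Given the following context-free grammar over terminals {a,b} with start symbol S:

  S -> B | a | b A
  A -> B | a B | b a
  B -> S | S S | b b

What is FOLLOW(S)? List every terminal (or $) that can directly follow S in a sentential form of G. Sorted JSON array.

FIRST sets, iterate to fixpoint:
round 1:
  A via A→a B: +{a}
  A via A→b a: +{b}
  B via B→b b: +{b}
  S via S→B: +{b}
  S via S→a: +{a}
  FIRST(S)={a,b}  FIRST(A)={a,b}  FIRST(B)={b}
round 2:
  B via B→S: +{a}
  FIRST(S)={a,b}  FIRST(A)={a,b}  FIRST(B)={a,b}
round 3: (no change)
  FIRST(S)={a,b}  FIRST(A)={a,b}  FIRST(B)={a,b}

Compute FOLLOW by fixpoint:
initialize: $ ∈ FOLLOW(S)
[1]
  B→S S: FOLLOW(S) ⊇ FIRST(S) = {a,b}; new: +{a,b}
  S→B: FOLLOW(B) ⊇ FOLLOW(S) ⊇ {$,a,b}; new: +{$,a,b}
  S→b A: FOLLOW(A) ⊇ FOLLOW(S) ⊇ {$,a,b}; new: +{$,a,b}
  FOLLOW(S)={$,a,b}  FOLLOW(A)={$,a,b}  FOLLOW(B)={$,a,b}
[2] — fixpoint
  FOLLOW(S)={$,a,b}  FOLLOW(A)={$,a,b}  FOLLOW(B)={$,a,b}

FOLLOW(S) = ["$", "a", "b"]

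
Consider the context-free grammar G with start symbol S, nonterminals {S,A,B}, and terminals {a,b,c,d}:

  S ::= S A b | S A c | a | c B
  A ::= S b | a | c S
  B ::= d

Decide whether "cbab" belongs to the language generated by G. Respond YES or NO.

Convert to CNF:
  S -> S X2 | S X3 | T1 B | a
  A -> S T0 | T1 S | a
  B -> d
  T0 -> b
  T1 -> c
  X2 -> A T0
  X3 -> A T1

CYK fill:
  cell(0,0) c: {T1}  orig:{}
  cell(1,1) b: {T0}  orig:{}
  cell(2,2) a: {A,S}
  cell(3,3) b: {T0}  orig:{}
  cell(0,1) cb: ∅
  cell(1,2) ba: ∅
  cell(2,3) ab: {A,X2}  orig:{A}
  cell(0,2) cba: ∅
  cell(1,3) bab: ∅
  cell(0,3) cbab: ∅

S ∉ T[0,3] ⇒ NO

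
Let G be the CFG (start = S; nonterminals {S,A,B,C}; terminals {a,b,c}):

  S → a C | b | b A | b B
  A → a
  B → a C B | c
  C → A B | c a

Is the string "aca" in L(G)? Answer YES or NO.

Convert to CNF:
  S -> T0 C | T2 A | T2 B | b
  A -> a
  B -> T0 X3 | c
  C -> A B | T1 T0
  T0 -> a
  T1 -> c
  T2 -> b
  X3 -> C B

CYK table (by increasing span):
  cell(0,0) a: {A,T0}  orig:{A}
  cell(1,1) c: {B,T1}  orig:{B}
  cell(2,2) a: {A,T0}  orig:{A}
  cell(0,1) ac: {C}
  cell(1,2) ca: {C}
  cell(0,2) aca: {S}

S ∈ T[0,2] ⇒ YES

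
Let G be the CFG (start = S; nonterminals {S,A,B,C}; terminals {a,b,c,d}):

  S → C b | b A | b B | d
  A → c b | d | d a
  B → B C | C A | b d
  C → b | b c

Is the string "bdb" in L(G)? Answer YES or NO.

Convert to CNF:
  S -> C T1 | T1 A | T1 B | d
  A -> T0 T1 | T2 T3 | d
  B -> B C | C A | T1 T2
  C -> T1 T0 | b
  T0 -> c
  T1 -> b
  T2 -> d
  T3 -> a

Fill CYK table bottom-up:
  cell(0,0) b: {C,T1}  orig:{C}
  cell(1,1) d: {A,S,T2}  orig:{A,S}
  cell(2,2) b: {C,T1}  orig:{C}
  cell(0,1) bd: {B,S}
  cell(1,2) db: ∅
  cell(0,2) bdb: {B}

S ∉ T[0,2] ⇒ NO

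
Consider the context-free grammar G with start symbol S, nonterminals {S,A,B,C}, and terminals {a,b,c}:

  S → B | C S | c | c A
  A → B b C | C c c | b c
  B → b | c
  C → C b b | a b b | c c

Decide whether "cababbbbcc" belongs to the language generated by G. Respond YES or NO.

Convert to CNF:
  S -> C S | T1 A | b | c
  A -> B X3 | C X4 | T0 T1
  B -> b | c
  C -> C X5 | T1 T1 | T2 X6
  T0 -> b
  T1 -> c
  T2 -> a
  X3 -> T0 C
  X4 -> T1 T1
  X5 -> T0 T0
  X6 -> T0 T0

CYK table (by increasing span):
  [0..0]={B,S,T1}  "c"  orig:{B,S}
  [1..1]={T2}  "a"  orig:{}
  [2..2]={B,S,T0}  "b"  orig:{B,S}
  [3..3]={T2}  "a"  orig:{}
  [4..4]={B,S,T0}  "b"  orig:{B,S}
  [5..5]={B,S,T0}  "b"  orig:{B,S}
  [6..6]={B,S,T0}  "b"  orig:{B,S}
  [7..7]={B,S,T0}  "b"  orig:{B,S}
  [8..8]={B,S,T1}  "c"  orig:{B,S}
  [9..9]={B,S,T1}  "c"  orig:{B,S}
  [0..1]=∅  "ca"
  [1..2]=∅  "ab"
  [2..3]=∅  "ba"
  [3..4]=∅  "ab"
  [4..5]={X5,X6}  "bb"  orig:{}
  [5..6]={X5,X6}  "bb"  orig:{}
  [6..7]={X5,X6}  "bb"  orig:{}
  [7..8]={A}  "bc"
  [8..9]={C,X4}  "cc"  orig:{C}
  [0..2]=∅  "cab"
  [1..3]=∅  "aba"
  [2..4]=∅  "bab"
  [3..5]={C}  "abb"
  [4..6]=∅  "bbb"
  [5..7]=∅  "bbb"
  [6..8]=∅  "bbc"
  [7..9]={X3}  "bcc"  orig:{}
  [0..3]=∅  "caba"
  [1..4]=∅  "abab"
  [2..5]={X3}  "babb"  orig:{}
  [3..6]={S}  "abbb"
  [4..7]=∅  "bbbb"
  [5..8]=∅  "bbbc"
  [6..9]={A}  "bbcc"
  [0..4]=∅  "cabab"
  [1..5]=∅  "ababb"
  [2..6]=∅  "babbb"
  [3..7]={C}  "abbbb"
  [4..8]=∅  "bbbbc"
  [5..9]=∅  "bbbcc"
  [0..5]=∅  "cababb"
  [1..6]=∅  "ababbb"
  [2..7]={X3}  "babbbb"  orig:{}
  [3..8]={S}  "abbbbc"
  [4..9]=∅  "bbbbcc"
  [0..6]=∅  "cababbb"
  [1..7]=∅  "ababbbb"
  [2..8]=∅  "babbbbc"
  [3..9]={A}  "abbbbcc"
  [0..7]=∅  "cababbbb"
  [1..8]=∅  "ababbbbc"
  [2..9]=∅  "babbbbcc"
  [0..8]=∅  "cababbbbc"
  [1..9]=∅  "ababbbbcc"
  [0..9]=∅  "cababbbbcc"

S ∉ T[0,9] ⇒ NO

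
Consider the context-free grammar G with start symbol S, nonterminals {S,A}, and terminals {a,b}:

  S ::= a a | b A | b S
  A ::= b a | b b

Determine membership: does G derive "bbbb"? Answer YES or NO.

CNF form of G:
  S -> T0 A | T0 S | T1 T1
  A -> T0 T0 | T0 T1
  T0 -> b
  T1 -> a

Fill CYK table bottom-up:
  T[0,0] 'b' = {T0}  orig:{}
  T[1,1] 'b' = {T0}  orig:{}
  T[2,2] 'b' = {T0}  orig:{}
  T[3,3] 'b' = {T0}  orig:{}
  T[0,1] 'bb' = {A}
  T[1,2] 'bb' = {A}
  T[2,3] 'bb' = {A}
  T[0,2] 'bbb' = {S}
  T[1,3] 'bbb' = {S}
  T[0,3] 'bbbb' = {S}

S ∈ T[0,3] ⇒ YES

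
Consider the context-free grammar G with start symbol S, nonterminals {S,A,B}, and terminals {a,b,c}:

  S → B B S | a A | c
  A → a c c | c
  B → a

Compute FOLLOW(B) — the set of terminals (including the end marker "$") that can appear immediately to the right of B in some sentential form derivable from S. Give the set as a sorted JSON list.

FIRST sets, iterate to fixpoint:
iter 1:
  A via A→a c c: +{a}
  A via A→c: +{c}
  B via B→a: +{a}
  S via S→B B S: +{a}
  S via S→c: +{c}
  FIRST(S)={a,c}  FIRST(A)={a,c}  FIRST(B)={a}
iter 2: (stable)
  FIRST(S)={a,c}  FIRST(A)={a,c}  FIRST(B)={a}

FOLLOW sets:
FOLLOW(S) := {$}
iter 1:
  S→B B S: FOLLOW(B) ⊇ FIRST(B) = {a}; new: +{a}
  S→B B S: FOLLOW(B) ⊇ FIRST(S) = {a,c}; new: +{c}
  S→a A: FOLLOW(A) ⊇ FOLLOW(S) ⊇ {$}; new: +{$}
  FOLLOW(S)={$}  FOLLOW(A)={$}  FOLLOW(B)={a,c}
iter 2: (no change)
  FOLLOW(S)={$}  FOLLOW(A)={$}  FOLLOW(B)={a,c}

FOLLOW(B) = ["a", "c"]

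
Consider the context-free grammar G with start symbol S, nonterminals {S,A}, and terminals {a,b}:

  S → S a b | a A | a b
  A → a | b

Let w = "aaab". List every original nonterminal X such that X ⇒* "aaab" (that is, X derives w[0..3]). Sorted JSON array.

Convert to CNF:
  S -> S X2 | T0 A | T0 T1
  A -> a | b
  T0 -> a
  T1 -> b
  X2 -> T0 T1

CYK fill — only the sub-triangle for w[0..3]:
  cell(0,0) a: {A,T0}  orig:{A}
  cell(1,1) a: {A,T0}  orig:{A}
  cell(2,2) a: {A,T0}  orig:{A}
  cell(3,3) b: {A,T1}  orig:{A}
  cell(0,1) aa: {S}
  cell(1,2) aa: {S}
  cell(2,3) ab: {S,X2}  orig:{S}
  cell(0,2) aaa: ∅
  cell(1,3) aab: ∅
  cell(0,3) aaab: {S}

Original NTs in T[0,3] deriving "aaab": ["S"]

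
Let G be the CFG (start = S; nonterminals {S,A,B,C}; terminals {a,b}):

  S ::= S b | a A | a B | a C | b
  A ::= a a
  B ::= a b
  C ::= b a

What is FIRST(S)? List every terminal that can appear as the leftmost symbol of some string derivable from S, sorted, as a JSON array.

FIRST sets, iterate to fixpoint:
[1]
  A via A→a a: +{a}
  B via B→a b: +{a}
  C via C→b a: +{b}
  S via S→a A: +{a}
  S via S→b: +{b}
  FIRST[S]={a,b}  FIRST[A]={a}  FIRST[B]={a}  FIRST[C]={b}
[2] — fixpoint
  FIRST[S]={a,b}  FIRST[A]={a}  FIRST[B]={a}  FIRST[C]={b}

FIRST(S) = ["a", "b"]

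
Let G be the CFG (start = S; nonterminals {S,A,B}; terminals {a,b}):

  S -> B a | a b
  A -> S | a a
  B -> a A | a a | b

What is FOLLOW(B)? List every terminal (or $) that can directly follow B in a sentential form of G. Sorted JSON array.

FIRST iteration:
iter 1:
  A via A→a a: +{a}
  B via B→a A: +{a}
  B via B→b: +{b}
  S via S→B a: +{a,b}
  S: {a,b}  A: {a}  B: {a,b}
iter 2:
  A via A→S: +{b}
  S: {a,b}  A: {a,b}  B: {a,b}
iter 3: — fixpoint
  S: {a,b}  A: {a,b}  B: {a,b}

Compute FOLLOW by fixpoint:
initialize: $ ∈ FOLLOW(S)
pass 1:
  S→B a: FOLLOW(B) ⊇ FIRST(a) = {a}; new: +{a}
  FOLLOW[S]={$}  FOLLOW[A]={}  FOLLOW[B]={a}
pass 2:
  B→a A: FOLLOW(A) ⊇ FOLLOW(B) ⊇ {a}; new: +{a}
  FOLLOW[S]={$}  FOLLOW[A]={a}  FOLLOW[B]={a}
pass 3:
  A→S: FOLLOW(S) ⊇ FOLLOW(A) ⊇ {a}; new: +{a}
  FOLLOW[S]={$,a}  FOLLOW[A]={a}  FOLLOW[B]={a}
pass 4: (no change)
  FOLLOW[S]={$,a}  FOLLOW[A]={a}  FOLLOW[B]={a}

FOLLOW(B) = ["a"]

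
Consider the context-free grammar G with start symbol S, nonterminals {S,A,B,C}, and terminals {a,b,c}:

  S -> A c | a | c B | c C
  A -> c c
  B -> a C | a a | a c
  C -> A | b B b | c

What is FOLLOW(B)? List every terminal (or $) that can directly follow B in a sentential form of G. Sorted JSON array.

FIRST iteration:
round 1:
  A via A→c c: +{c}
  B via B→a C: +{a}
  C via C→A: +{c}
  C via C→b B b: +{b}
  S via S→A c: +{c}
  S via S→a: +{a}
  FIRST[S]={a,c}  FIRST[A]={c}  FIRST[B]={a}  FIRST[C]={b,c}
round 2: — fixpoint
  FIRST[S]={a,c}  FIRST[A]={c}  FIRST[B]={a}  FIRST[C]={b,c}

FOLLOW iteration:
seed FOLLOW(S) with $
pass 1:
  C→b B b: FOLLOW(B) ⊇ FIRST(b) = {b}; new: +{b}
  S→A c: FOLLOW(A) ⊇ FIRST(c) = {c}; new: +{c}
  S→c B: FOLLOW(B) ⊇ FOLLOW(S) ⊇ {$}; new: +{$}
  S→c C: FOLLOW(C) ⊇ FOLLOW(S) ⊇ {$}; new: +{$}
  FOLLOW(S)={$}  FOLLOW(A)={c}  FOLLOW(B)={$,b}  FOLLOW(C)={$}
pass 2:
  B→a C: FOLLOW(C) ⊇ FOLLOW(B) ⊇ {$,b}; new: +{b}
  C→A: FOLLOW(A) ⊇ FOLLOW(C) ⊇ {$,b}; new: +{$,b}
  FOLLOW(S)={$}  FOLLOW(A)={$,b,c}  FOLLOW(B)={$,b}  FOLLOW(C)={$,b}
pass 3: (stable)
  FOLLOW(S)={$}  FOLLOW(A)={$,b,c}  FOLLOW(B)={$,b}  FOLLOW(C)={$,b}

FOLLOW(B) = ["$", "b"]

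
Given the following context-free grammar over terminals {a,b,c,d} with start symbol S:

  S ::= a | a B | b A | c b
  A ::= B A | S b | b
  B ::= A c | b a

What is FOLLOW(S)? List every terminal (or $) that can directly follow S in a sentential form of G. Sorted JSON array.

FIRST sets, iterate to fixpoint:
pass 1:
  A via A→b: +{b}
  B via B→A c: +{b}
  S via S→a: +{a}
  S via S→b A: +{b}
  S via S→c b: +{c}
  S: {a,b,c}  A: {b}  B: {b}
pass 2:
  A via A→S b: +{a,c}
  B via B→A c: +{a,c}
  S: {a,b,c}  A: {a,b,c}  B: {a,b,c}
pass 3: — fixpoint
  S: {a,b,c}  A: {a,b,c}  B: {a,b,c}

FOLLOW sets:
seed FOLLOW(S) with $
iter 1:
  A→B A: FOLLOW(B) ⊇ FIRST(A) = {a,b,c}; new: +{a,b,c}
  A→S b: FOLLOW(S) ⊇ FIRST(b) = {b}; new: +{b}
  B→A c: FOLLOW(A) ⊇ FIRST(c) = {c}; new: +{c}
  S→a B: FOLLOW(B) ⊇ FOLLOW(S) ⊇ {$,b}; new: +{$}
  S→b A: FOLLOW(A) ⊇ FOLLOW(S) ⊇ {$,b}; new: +{$,b}
  FOLLOW[S]={$,b}  FOLLOW[A]={$,b,c}  FOLLOW[B]={$,a,b,c}
iter 2: done
  FOLLOW[S]={$,b}  FOLLOW[A]={$,b,c}  FOLLOW[B]={$,a,b,c}

FOLLOW(S) = ["$", "b"]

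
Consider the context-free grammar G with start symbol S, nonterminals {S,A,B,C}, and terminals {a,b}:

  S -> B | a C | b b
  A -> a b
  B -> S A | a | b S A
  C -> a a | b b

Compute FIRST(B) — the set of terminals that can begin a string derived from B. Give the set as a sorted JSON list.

FIRST sets, iterate to fixpoint:
[1]
  A via A→a b: +{a}
  B via B→a: +{a}
  B via B→b S A: +{b}
  C via C→a a: +{a}
  C via C→b b: +{b}
  S via S→B: +{a,b}
  FIRST(S)={a,b}  FIRST(A)={a}  FIRST(B)={a,b}  FIRST(C)={a,b}
[2] (stable)
  FIRST(S)={a,b}  FIRST(A)={a}  FIRST(B)={a,b}  FIRST(C)={a,b}

FIRST(B) = ["a", "b"]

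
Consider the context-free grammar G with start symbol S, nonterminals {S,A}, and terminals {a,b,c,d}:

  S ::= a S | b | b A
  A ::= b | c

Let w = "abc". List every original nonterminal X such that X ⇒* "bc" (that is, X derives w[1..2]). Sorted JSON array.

CNF form of G:
  S -> T0 S | T1 A | b
  A -> b | c
  T0 -> a
  T1 -> b

CYK table (by increasing span) (cells [i..j] with 1 ≤ i ≤ j ≤ 2 only):
  cell(1,1) b: {A,S,T1}  orig:{A,S}
  cell(2,2) c: {A}
  cell(1,2) bc: {S}

Original NTs in T[1,2] deriving "bc": ["S"]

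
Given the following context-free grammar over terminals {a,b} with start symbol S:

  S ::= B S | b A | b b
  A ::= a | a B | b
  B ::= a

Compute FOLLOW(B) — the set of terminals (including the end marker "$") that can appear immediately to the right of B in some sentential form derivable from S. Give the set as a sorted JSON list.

FIRST sets, iterate to fixpoint:
round 1:
  A via A→a: +{a}
  A via A→b: +{b}
  B via B→a: +{a}
  S via S→B S: +{a}
  S via S→b A: +{b}
  S: {a,b}  A: {a,b}  B: {a}
round 2: — fixpoint
  S: {a,b}  A: {a,b}  B: {a}

FOLLOW sets:
seed FOLLOW(S) with $
pass 1:
  S→B S: FOLLOW(B) ⊇ FIRST(S) = {a,b}; new: +{a,b}
  S→b A: FOLLOW(A) ⊇ FOLLOW(S) ⊇ {$}; new: +{$}
  FOLLOW(S)={$}  FOLLOW(A)={$}  FOLLOW(B)={a,b}
pass 2:
  A→a B: FOLLOW(B) ⊇ FOLLOW(A) ⊇ {$}; new: +{$}
  FOLLOW(S)={$}  FOLLOW(A)={$}  FOLLOW(B)={$,a,b}
pass 3: done
  FOLLOW(S)={$}  FOLLOW(A)={$}  FOLLOW(B)={$,a,b}

FOLLOW(B) = ["$", "a", "b"]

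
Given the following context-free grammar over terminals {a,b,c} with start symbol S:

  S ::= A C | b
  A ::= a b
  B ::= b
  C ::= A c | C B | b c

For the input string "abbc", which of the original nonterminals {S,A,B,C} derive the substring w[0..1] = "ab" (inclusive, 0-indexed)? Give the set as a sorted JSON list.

CNF form of G:
  S -> A C | b
  A -> T0 T1
  B -> b
  C -> A T2 | C B | T1 T2
  T0 -> a
  T1 -> b
  T2 -> c

CYK fill, restricted to cells inside w[0..1]:
  cell(0,0) a: {T0}  orig:{}
  cell(1,1) b: {B,S,T1}  orig:{B,S}
  cell(0,1) ab: {A}

Original NTs in T[0,1] deriving "ab": ["A"]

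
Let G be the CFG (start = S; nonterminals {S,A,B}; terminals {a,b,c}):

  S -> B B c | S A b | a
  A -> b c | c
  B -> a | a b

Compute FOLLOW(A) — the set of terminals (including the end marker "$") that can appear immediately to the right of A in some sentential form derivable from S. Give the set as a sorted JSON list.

FIRST sets, iterate to fixpoint:
iter 1:
  A via A→b c: +{b}
  A via A→c: +{c}
  B via B→a: +{a}
  S via S→B B c: +{a}
  FIRST(S)={a}  FIRST(A)={b,c}  FIRST(B)={a}
iter 2: (stable)
  FIRST(S)={a}  FIRST(A)={b,c}  FIRST(B)={a}

Compute FOLLOW by fixpoint:
seed FOLLOW(S) with $
[1]
  S→B B c: FOLLOW(B) ⊇ FIRST(B) = {a}; new: +{a}
  S→B B c: FOLLOW(B) ⊇ FIRST(c) = {c}; new: +{c}
  S→S A b: FOLLOW(S) ⊇ FIRST(A) = {b,c}; new: +{b,c}
  S→S A b: FOLLOW(A) ⊇ FIRST(b) = {b}; new: +{b}
  S: {$,b,c}  A: {b}  B: {a,c}
[2] done
  S: {$,b,c}  A: {b}  B: {a,c}

FOLLOW(A) = ["b"]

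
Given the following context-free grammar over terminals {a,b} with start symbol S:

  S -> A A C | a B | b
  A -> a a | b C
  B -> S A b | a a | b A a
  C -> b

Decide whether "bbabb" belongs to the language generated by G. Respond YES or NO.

CNF form of G:
  S -> A X4 | T0 B | b
  A -> T0 T0 | T1 C
  B -> S X2 | T0 T0 | T1 X3
  C -> b
  T0 -> a
  T1 -> b
  X2 -> A T1
  X3 -> A T0
  X4 -> A C

Fill CYK table bottom-up:
  [0..0]={C,S,T1}  "b"  orig:{C,S}
  [1..1]={C,S,T1}  "b"  orig:{C,S}
  [2..2]={T0}  "a"  orig:{}
  [3..3]={C,S,T1}  "b"  orig:{C,S}
  [4..4]={C,S,T1}  "b"  orig:{C,S}
  [0..1]={A}  "bb"
  [1..2]=∅  "ba"
  [2..3]=∅  "ab"
  [3..4]={A}  "bb"
  [0..2]={X3}  "bba"  orig:{}
  [1..3]=∅  "bab"
  [2..4]=∅  "abb"
  [0..3]=∅  "bbab"
  [1..4]=∅  "babb"
  [0..4]=∅  "bbabb"

S ∉ T[0,4] ⇒ NO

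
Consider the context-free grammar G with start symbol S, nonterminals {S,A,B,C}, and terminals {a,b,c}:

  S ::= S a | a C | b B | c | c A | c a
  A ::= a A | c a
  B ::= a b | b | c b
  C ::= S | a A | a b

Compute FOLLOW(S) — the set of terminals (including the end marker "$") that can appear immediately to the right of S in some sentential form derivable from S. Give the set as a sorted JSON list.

Compute FIRST by fixpoint:
[1]
  A via A→a A: +{a}
  A via A→c a: +{c}
  B via B→a b: +{a}
  B via B→b: +{b}
  B via B→c b: +{c}
  C via C→a A: +{a}
  S via S→a C: +{a}
  S via S→b B: +{b}
  S via S→c: +{c}
  S: {a,b,c}  A: {a,c}  B: {a,b,c}  C: {a}
[2]
  C via C→S: +{b,c}
  S: {a,b,c}  A: {a,c}  B: {a,b,c}  C: {a,b,c}
[3] (stable)
  S: {a,b,c}  A: {a,c}  B: {a,b,c}  C: {a,b,c}

FOLLOW iteration:
initialize: $ ∈ FOLLOW(S)
iter 1:
  S→S a: FOLLOW(S) ⊇ FIRST(a) = {a}; new: +{a}
  S→a C: FOLLOW(C) ⊇ FOLLOW(S) ⊇ {$,a}; new: +{$,a}
  S→b B: FOLLOW(B) ⊇ FOLLOW(S) ⊇ {$,a}; new: +{$,a}
  S→c A: FOLLOW(A) ⊇ FOLLOW(S) ⊇ {$,a}; new: +{$,a}
  FOLLOW[S]={$,a}  FOLLOW[A]={$,a}  FOLLOW[B]={$,a}  FOLLOW[C]={$,a}
iter 2: done
  FOLLOW[S]={$,a}  FOLLOW[A]={$,a}  FOLLOW[B]={$,a}  FOLLOW[C]={$,a}

FOLLOW(S) = ["$", "a"]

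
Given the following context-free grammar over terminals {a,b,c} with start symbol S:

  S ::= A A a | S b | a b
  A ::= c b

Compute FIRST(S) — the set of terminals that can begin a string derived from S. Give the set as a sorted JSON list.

FIRST iteration:
iter 1:
  A via A→c b: +{c}
  S via S→A A a: +{c}
  S via S→a b: +{a}
  FIRST(S)={a,c}  FIRST(A)={c}
iter 2: — fixpoint
  FIRST(S)={a,c}  FIRST(A)={c}

FIRST(S) = ["a", "c"]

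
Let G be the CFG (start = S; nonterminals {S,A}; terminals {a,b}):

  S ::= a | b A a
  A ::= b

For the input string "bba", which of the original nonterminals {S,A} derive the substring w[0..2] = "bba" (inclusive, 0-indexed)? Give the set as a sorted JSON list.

Convert to CNF:
  S -> T0 X2 | a
  A -> b
  T0 -> b
  T1 -> a
  X2 -> A T1

CYK table (by increasing span) — only the sub-triangle for w[0..2]:
  [0..0]={A,T0}  "b"  orig:{A}
  [1..1]={A,T0}  "b"  orig:{A}
  [2..2]={S,T1}  "a"  orig:{S}
  [0..1]=∅  "bb"
  [1..2]={X2}  "ba"  orig:{}
  [0..2]={S}  "bba"

Original NTs in T[0,2] deriving "bba": ["S"]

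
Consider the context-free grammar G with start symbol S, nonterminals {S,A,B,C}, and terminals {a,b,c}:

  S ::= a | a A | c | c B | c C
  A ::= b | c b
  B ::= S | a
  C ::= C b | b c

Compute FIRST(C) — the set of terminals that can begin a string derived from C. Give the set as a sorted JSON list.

Compute FIRST by fixpoint:
[1]
  A via A→b: +{b}
  A via A→c b: +{c}
  B via B→a: +{a}
  C via C→b c: +{b}
  S via S→a: +{a}
  S via S→c: +{c}
  S: {a,c}  A: {b,c}  B: {a}  C: {b}
[2]
  B via B→S: +{c}
  S: {a,c}  A: {b,c}  B: {a,c}  C: {b}
[3] done
  S: {a,c}  A: {b,c}  B: {a,c}  C: {b}

FIRST(C) = ["b"]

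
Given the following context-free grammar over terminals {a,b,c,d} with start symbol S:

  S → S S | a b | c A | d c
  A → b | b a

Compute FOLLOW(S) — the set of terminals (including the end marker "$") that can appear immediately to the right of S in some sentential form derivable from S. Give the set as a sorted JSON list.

FIRST sets, iterate to fixpoint:
round 1:
  A via A→b: +{b}
  S via S→a b: +{a}
  S via S→c A: +{c}
  S via S→d c: +{d}
  FIRST(S)={a,c,d}  FIRST(A)={b}
round 2: done
  FIRST(S)={a,c,d}  FIRST(A)={b}

FOLLOW sets:
initialize: $ ∈ FOLLOW(S)
pass 1:
  S→S S: FOLLOW(S) ⊇ FIRST(S) = {a,c,d}; new: +{a,c,d}
  S→c A: FOLLOW(A) ⊇ FOLLOW(S) ⊇ {$,a,c,d}; new: +{$,a,c,d}
  FOLLOW(S)={$,a,c,d}  FOLLOW(A)={$,a,c,d}
pass 2: — fixpoint
  FOLLOW(S)={$,a,c,d}  FOLLOW(A)={$,a,c,d}

FOLLOW(S) = ["$", "a", "c", "d"]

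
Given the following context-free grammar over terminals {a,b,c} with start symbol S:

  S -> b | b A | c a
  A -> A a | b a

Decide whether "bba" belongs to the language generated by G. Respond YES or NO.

Convert to CNF:
  S -> T1 A | T2 T0 | b
  A -> A T0 | T1 T0
  T0 -> a
  T1 -> b
  T2 -> c

Fill CYK table bottom-up:
  cell(0,0) b: {S,T1}  orig:{S}
  cell(1,1) b: {S,T1}  orig:{S}
  cell(2,2) a: {T0}  orig:{}
  cell(0,1) bb: ∅
  cell(1,2) ba: {A}
  cell(0,2) bba: {S}

S ∈ T[0,2] ⇒ YES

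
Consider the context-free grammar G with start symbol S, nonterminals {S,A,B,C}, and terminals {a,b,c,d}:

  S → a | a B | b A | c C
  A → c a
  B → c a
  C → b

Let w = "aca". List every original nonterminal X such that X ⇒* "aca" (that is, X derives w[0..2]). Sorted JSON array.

CNF form of G:
  S -> T0 C | T1 B | T2 A | a
  A -> T0 T1
  B -> T0 T1
  C -> b
  T0 -> c
  T1 -> a
  T2 -> b

Fill CYK table bottom-up (cells [i..j] with 0 ≤ i ≤ j ≤ 2 only):
  cell(0,0) a: {S,T1}  orig:{S}
  cell(1,1) c: {T0}  orig:{}
  cell(2,2) a: {S,T1}  orig:{S}
  cell(0,1) ac: ∅
  cell(1,2) ca: {A,B}
  cell(0,2) aca: {S}

Original NTs in T[0,2] deriving "aca": ["S"]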